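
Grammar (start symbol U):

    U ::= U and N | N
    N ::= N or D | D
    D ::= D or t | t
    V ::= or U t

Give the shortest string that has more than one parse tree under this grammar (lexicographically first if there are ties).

t or t

length 1: no string has ≥2 trees
length 3: t or t has 2 parse trees

Two derivations of t or t:
  U ⇒ N ⇒ N or D ⇒ D or D ⇒ t or D ⇒ t or t
  U ⇒ N ⇒ D ⇒ D or t ⇒ t or t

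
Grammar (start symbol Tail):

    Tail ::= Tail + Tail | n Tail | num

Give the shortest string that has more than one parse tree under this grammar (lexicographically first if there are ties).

length 1: no string has ≥2 trees
length 2: no string has ≥2 trees
length 3: no string has ≥2 trees
length 4: n num + num has 2 parse trees

Two derivations of n num + num:
  Tail ⇒ Tail + Tail ⇒ n Tail + Tail ⇒ n num + Tail ⇒ n num + num
  Tail ⇒ n Tail ⇒ n Tail + Tail ⇒ n num + Tail ⇒ n num + num

n num + num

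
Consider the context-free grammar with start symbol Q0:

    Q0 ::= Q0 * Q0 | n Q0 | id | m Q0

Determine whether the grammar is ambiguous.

Ambiguous

Witness: m id * id

Derivation 1: Q0 ⇒ Q0 * Q0 ⇒ m Q0 * Q0 ⇒ m id * Q0 ⇒ m id * id
Derivation 2: Q0 ⇒ m Q0 ⇒ m Q0 * Q0 ⇒ m id * Q0 ⇒ m id * id

Two distinct leftmost derivations for the same string.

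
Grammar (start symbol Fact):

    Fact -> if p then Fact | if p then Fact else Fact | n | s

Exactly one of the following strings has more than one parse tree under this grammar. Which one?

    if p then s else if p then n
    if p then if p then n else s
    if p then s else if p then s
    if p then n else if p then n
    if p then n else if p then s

if p then if p then n else s

if p then s else if p then n: 1 tree
if p then if p then n else s: 2 trees
if p then s else if p then s: 1 tree
if p then n else if p then n: 1 tree
if p then n else if p then s: 1 tree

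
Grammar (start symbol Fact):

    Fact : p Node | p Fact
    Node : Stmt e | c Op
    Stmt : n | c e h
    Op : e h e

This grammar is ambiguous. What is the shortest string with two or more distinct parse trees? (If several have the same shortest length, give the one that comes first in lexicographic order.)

length 3: no string has ≥2 trees
length 4: no string has ≥2 trees
length 5: p c e h e has 2 parse trees

Two derivations of p c e h e:
  Fact ⇒ p Node ⇒ p Stmt e ⇒ p c e h e
  Fact ⇒ p Node ⇒ p c Op ⇒ p c e h e

p c e h e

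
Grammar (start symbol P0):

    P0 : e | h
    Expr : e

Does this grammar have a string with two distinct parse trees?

(Expr is unreachable from P0, so its rules don't affect L(P0).) The reachable rules are right-linear with at most one rule per (nonterminal, next-terminal) pair. Each input token forces the next rule, so parsing is deterministic.

Unambiguous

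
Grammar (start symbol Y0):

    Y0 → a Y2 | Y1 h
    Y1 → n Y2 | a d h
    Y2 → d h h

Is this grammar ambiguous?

Witness: a d h h

Derivation 1: Y0 ⇒ a Y2 ⇒ a d h h
Derivation 2: Y0 ⇒ Y1 h ⇒ a d h h

Two distinct leftmost derivations for the same string.

Ambiguous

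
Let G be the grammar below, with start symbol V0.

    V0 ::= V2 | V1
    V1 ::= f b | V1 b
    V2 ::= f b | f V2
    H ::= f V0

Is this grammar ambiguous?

Witness: f b

Derivation 1: V0 ⇒ V2 ⇒ f b
Derivation 2: V0 ⇒ V1 ⇒ f b

Two distinct leftmost derivations for the same string.

Ambiguous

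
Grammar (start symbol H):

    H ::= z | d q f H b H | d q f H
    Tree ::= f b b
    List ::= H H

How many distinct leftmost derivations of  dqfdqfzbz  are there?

2

Parse trees for dqfdqfzbz:
  [H d q f [H d q f [H z]] b [H z]]
  [H d q f [H d q f [H z] b [H z]]]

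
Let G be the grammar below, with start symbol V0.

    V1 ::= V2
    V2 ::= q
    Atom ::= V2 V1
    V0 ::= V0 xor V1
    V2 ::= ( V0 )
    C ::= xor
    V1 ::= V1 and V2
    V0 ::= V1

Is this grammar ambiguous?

Unambiguous

Only V0, V1, V2 are reachable from V0; ignoring the rest: V0 → V0 xor V1 | V1  ;  V1 → V1 and V2 | V2  — a left-associative chain with V2 at the bottom. Each string factors uniquely by precedence.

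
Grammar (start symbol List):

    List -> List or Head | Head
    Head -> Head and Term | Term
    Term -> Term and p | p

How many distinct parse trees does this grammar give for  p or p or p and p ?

Parse trees for p or p or p and p:
  [List [List [List [Head [Term p]]] or [Head [Term p]]] or [Head [Head [Term p]] and [Term p]]]
  [List [List [List [Head [Term p]]] or [Head [Term p]]] or [Head [Term [Term p] and p]]]

2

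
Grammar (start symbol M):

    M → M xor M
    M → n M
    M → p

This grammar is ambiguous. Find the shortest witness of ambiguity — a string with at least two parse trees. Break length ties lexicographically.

length 1: no string has ≥2 trees
length 2: no string has ≥2 trees
length 3: no string has ≥2 trees
length 4: n p xor p has 2 parse trees

Two derivations of n p xor p:
  M ⇒ M xor M ⇒ n M xor M ⇒ n p xor M ⇒ n p xor p
  M ⇒ n M ⇒ n M xor M ⇒ n p xor M ⇒ n p xor p

n p xor p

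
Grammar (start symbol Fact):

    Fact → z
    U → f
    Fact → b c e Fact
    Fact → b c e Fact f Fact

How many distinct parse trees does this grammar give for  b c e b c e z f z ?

2

Parse trees for b c e b c e z f z:
  [Fact b c e [Fact b c e [Fact z] f [Fact z]]]
  [Fact b c e [Fact b c e [Fact z]] f [Fact z]]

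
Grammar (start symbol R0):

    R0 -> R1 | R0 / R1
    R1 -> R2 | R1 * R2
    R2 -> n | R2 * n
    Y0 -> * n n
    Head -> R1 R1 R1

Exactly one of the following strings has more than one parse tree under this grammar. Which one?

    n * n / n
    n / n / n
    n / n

n * n / n: 2 trees
n / n / n: 1 tree
n / n: 1 tree

n * n / n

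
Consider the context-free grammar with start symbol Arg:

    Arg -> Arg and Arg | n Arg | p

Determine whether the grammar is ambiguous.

Witness: n p and p

Derivation 1: Arg ⇒ Arg and Arg ⇒ n Arg and Arg ⇒ n p and Arg ⇒ n p and p
Derivation 2: Arg ⇒ n Arg ⇒ n Arg and Arg ⇒ n p and Arg ⇒ n p and p

Two distinct leftmost derivations for the same string.

Ambiguous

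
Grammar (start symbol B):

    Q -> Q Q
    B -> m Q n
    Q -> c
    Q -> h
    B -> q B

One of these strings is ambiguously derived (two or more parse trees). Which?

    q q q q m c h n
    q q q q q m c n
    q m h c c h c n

q q q q m c h n: 1 tree
q q q q q m c n: 1 tree
q m h c c h c n: 14 trees

q m h c c h c n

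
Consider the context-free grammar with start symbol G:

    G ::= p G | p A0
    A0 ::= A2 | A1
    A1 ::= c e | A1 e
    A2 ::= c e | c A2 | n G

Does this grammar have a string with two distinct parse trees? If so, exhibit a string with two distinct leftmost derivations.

Ambiguous

Witness: p c e

Derivation 1: G ⇒ p A0 ⇒ p A2 ⇒ p c e
Derivation 2: G ⇒ p A0 ⇒ p A1 ⇒ p c e

Two distinct leftmost derivations for the same string.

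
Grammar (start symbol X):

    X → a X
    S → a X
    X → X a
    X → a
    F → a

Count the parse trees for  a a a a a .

Parse trees for a a a a a (showing first 6 of 16):
  [X a [X a [X a [X a [X a]]]]]
  [X a [X a [X a [X [X a] a]]]]
  [X a [X a [X [X a [X a]] a]]]
  [X a [X a [X [X [X a] a] a]]]
  [X a [X [X a [X a [X a]]] a]]
  [X a [X [X a [X [X a] a]] a]]

16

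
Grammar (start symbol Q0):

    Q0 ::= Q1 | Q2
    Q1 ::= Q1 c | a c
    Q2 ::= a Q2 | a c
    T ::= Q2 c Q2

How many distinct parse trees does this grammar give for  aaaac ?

1

Parse trees for aaaac:
  [Q0 [Q2 a [Q2 a [Q2 a [Q2 a c]]]]]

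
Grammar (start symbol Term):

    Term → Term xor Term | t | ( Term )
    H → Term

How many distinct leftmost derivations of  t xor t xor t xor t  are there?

5

Parse trees for t xor t xor t xor t:
  [Term [Term t] xor [Term [Term t] xor [Term [Term t] xor [Term t]]]]
  [Term [Term t] xor [Term [Term [Term t] xor [Term t]] xor [Term t]]]
  [Term [Term [Term t] xor [Term t]] xor [Term [Term t] xor [Term t]]]
  [Term [Term [Term t] xor [Term [Term t] xor [Term t]]] xor [Term t]]
  [Term [Term [Term [Term t] xor [Term t]] xor [Term t]] xor [Term t]]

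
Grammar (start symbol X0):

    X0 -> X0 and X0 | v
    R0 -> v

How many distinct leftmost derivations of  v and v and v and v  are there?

Parse trees for v and v and v and v:
  [X0 [X0 v] and [X0 [X0 v] and [X0 [X0 v] and [X0 v]]]]
  [X0 [X0 v] and [X0 [X0 [X0 v] and [X0 v]] and [X0 v]]]
  [X0 [X0 [X0 v] and [X0 v]] and [X0 [X0 v] and [X0 v]]]
  [X0 [X0 [X0 v] and [X0 [X0 v] and [X0 v]]] and [X0 v]]
  [X0 [X0 [X0 [X0 v] and [X0 v]] and [X0 v]] and [X0 v]]

5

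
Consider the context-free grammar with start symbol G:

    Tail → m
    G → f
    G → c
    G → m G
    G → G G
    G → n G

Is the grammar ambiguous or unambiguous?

Witness: c c c

Derivation 1: G ⇒ G G ⇒ c G ⇒ c G G ⇒ c c G ⇒ c c c
Derivation 2: G ⇒ G G ⇒ G G G ⇒ c G G ⇒ c c G ⇒ c c c

Two distinct leftmost derivations for the same string.

Ambiguous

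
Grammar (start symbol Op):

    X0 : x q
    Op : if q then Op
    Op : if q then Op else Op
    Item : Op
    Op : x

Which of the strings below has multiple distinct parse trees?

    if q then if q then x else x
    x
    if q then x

if q then if q then x else x: 2 trees
x: 1 tree
if q then x: 1 tree

if q then if q then x else x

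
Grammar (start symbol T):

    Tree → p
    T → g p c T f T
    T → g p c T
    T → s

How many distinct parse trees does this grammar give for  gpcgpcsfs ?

Parse trees for gpcgpcsfs:
  [T g p c [T g p c [T s]] f [T s]]
  [T g p c [T g p c [T s] f [T s]]]

2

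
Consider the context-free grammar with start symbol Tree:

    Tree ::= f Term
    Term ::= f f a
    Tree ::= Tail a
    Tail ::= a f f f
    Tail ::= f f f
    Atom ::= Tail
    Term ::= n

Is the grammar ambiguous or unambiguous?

Ambiguous

Witness: f f f a

Derivation 1: Tree ⇒ f Term ⇒ f f f a
Derivation 2: Tree ⇒ Tail a ⇒ f f f a

Two distinct leftmost derivations for the same string.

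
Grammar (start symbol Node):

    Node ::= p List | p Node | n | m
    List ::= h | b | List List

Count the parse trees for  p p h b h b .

5

Parse trees for p p h b h b:
  [Node p [Node p [List [List h] [List [List b] [List [List h] [List b]]]]]]
  [Node p [Node p [List [List h] [List [List [List b] [List h]] [List b]]]]]
  [Node p [Node p [List [List [List h] [List b]] [List [List h] [List b]]]]]
  [Node p [Node p [List [List [List h] [List [List b] [List h]]] [List b]]]]
  [Node p [Node p [List [List [List [List h] [List b]] [List h]] [List b]]]]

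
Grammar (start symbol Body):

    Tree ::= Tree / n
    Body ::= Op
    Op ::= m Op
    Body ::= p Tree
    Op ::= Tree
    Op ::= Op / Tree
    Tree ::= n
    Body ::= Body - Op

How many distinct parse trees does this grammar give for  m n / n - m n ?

3

Parse trees for m n / n - m n:
  [Body [Body [Op m [Op [Tree [Tree n] / n]]]] - [Op m [Op [Tree n]]]]
  [Body [Body [Op m [Op [Op [Tree n]] / [Tree n]]]] - [Op m [Op [Tree n]]]]
  [Body [Body [Op [Op m [Op [Tree n]]] / [Tree n]]] - [Op m [Op [Tree n]]]]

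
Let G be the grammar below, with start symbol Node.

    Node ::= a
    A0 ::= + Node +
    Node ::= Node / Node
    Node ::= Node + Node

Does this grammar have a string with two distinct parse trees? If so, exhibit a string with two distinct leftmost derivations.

Ambiguous

Witness: a + a + a

Derivation 1: Node ⇒ Node + Node ⇒ a + Node ⇒ a + Node + Node ⇒ a + a + Node ⇒ a + a + a
Derivation 2: Node ⇒ Node + Node ⇒ Node + Node + Node ⇒ a + Node + Node ⇒ a + a + Node ⇒ a + a + a

Two distinct leftmost derivations for the same string.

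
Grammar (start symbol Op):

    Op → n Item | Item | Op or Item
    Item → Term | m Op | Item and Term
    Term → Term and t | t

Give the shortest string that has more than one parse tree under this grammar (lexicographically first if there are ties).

t and t

length 1: no string has ≥2 trees
length 2: no string has ≥2 trees
length 3: t and t has 2 parse trees

Two derivations of t and t:
  Op ⇒ Item ⇒ Term ⇒ Term and t ⇒ t and t
  Op ⇒ Item ⇒ Item and Term ⇒ Term and Term ⇒ t and Term ⇒ t and t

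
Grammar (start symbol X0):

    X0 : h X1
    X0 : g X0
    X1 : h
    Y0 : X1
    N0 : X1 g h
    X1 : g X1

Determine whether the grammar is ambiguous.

Only X0, X1 are reachable from X0; ignoring the rest: Each reachable nonterminal has at most one production per leading terminal, and all productions are right-linear; the derivation is determined token-by-token.

Unambiguous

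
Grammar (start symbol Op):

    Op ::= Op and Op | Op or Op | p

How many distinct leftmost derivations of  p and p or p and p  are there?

Parse trees for p and p or p and p:
  [Op [Op p] and [Op [Op [Op p] or [Op p]] and [Op p]]]
  [Op [Op p] and [Op [Op p] or [Op [Op p] and [Op p]]]]
  [Op [Op [Op p] and [Op [Op p] or [Op p]]] and [Op p]]
  [Op [Op [Op [Op p] and [Op p]] or [Op p]] and [Op p]]
  [Op [Op [Op p] and [Op p]] or [Op [Op p] and [Op p]]]

5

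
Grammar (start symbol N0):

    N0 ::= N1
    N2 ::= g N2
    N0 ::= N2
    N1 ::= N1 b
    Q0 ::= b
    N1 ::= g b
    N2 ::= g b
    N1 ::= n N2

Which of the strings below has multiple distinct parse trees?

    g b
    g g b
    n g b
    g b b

g b: 2 trees
g g b: 1 tree
n g b: 1 tree
g b b: 1 tree

g b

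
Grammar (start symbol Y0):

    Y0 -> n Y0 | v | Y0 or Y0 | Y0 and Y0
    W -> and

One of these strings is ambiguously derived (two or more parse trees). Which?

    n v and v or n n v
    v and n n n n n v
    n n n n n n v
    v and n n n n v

n v and v or n n v: 5 trees
v and n n n n n v: 1 tree
n n n n n n v: 1 tree
v and n n n n v: 1 tree

n v and v or n n v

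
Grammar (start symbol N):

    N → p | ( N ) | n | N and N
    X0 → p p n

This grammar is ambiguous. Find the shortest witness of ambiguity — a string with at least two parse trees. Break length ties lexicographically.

length 1: no string has ≥2 trees
length 3: no string has ≥2 trees
length 5: n and n and n has 2 parse trees

Two derivations of n and n and n:
  N ⇒ N and N ⇒ n and N ⇒ n and N and N ⇒ n and n and N ⇒ n and n and n
  N ⇒ N and N ⇒ N and N and N ⇒ n and N and N ⇒ n and n and N ⇒ n and n and n

n and n and n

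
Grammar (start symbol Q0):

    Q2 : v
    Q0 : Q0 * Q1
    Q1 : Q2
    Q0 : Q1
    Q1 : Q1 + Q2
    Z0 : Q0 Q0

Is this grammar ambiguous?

Unambiguous

(Z0 is unreachable from Q0, so its rules don't affect L(Q0).) This is a standard precedence ladder (Q0 over Q1 over Q2), with each level left-recursive on its own operator ('*' at Q0, '+' at Q1). That structure is LR(1), hence unambiguous.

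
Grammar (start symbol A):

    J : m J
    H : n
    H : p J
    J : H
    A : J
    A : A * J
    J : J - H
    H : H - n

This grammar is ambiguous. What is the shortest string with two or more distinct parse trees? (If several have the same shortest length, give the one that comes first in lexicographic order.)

length 1: no string has ≥2 trees
length 2: no string has ≥2 trees
length 3: n - n has 2 parse trees

Two derivations of n - n:
  A ⇒ J ⇒ H ⇒ H - n ⇒ n - n
  A ⇒ J ⇒ J - H ⇒ H - H ⇒ n - H ⇒ n - n

n - n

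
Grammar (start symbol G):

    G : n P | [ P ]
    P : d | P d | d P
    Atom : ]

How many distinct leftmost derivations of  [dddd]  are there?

Parse trees for [dddd]:
  [G [ [P [P [P [P d] d] d] d] ]]
  [G [ [P [P [P d [P d]] d] d] ]]
  [G [ [P [P d [P [P d] d]] d] ]]
  [G [ [P [P d [P d [P d]]] d] ]]
  [G [ [P d [P [P [P d] d] d]] ]]
  [G [ [P d [P [P d [P d]] d]] ]]
  [G [ [P d [P d [P [P d] d]]] ]]
  [G [ [P d [P d [P d [P d]]]] ]]

8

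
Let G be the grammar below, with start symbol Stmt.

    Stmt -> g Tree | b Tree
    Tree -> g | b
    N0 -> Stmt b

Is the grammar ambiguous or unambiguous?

Only Stmt, Tree are reachable from Stmt; ignoring the rest: Each reachable nonterminal has at most one production per leading terminal, and all productions are right-linear; the derivation is determined token-by-token.

Unambiguous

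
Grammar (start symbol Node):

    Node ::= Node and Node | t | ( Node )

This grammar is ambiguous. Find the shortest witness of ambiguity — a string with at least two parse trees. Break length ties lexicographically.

length 1: no string has ≥2 trees
length 3: no string has ≥2 trees
length 5: t and t and t has 2 parse trees

Two derivations of t and t and t:
  Node ⇒ Node and Node ⇒ Node and Node and Node ⇒ t and Node and Node ⇒ t and t and Node ⇒ t and t and t
  Node ⇒ Node and Node ⇒ t and Node ⇒ t and Node and Node ⇒ t and t and Node ⇒ t and t and t

t and t and t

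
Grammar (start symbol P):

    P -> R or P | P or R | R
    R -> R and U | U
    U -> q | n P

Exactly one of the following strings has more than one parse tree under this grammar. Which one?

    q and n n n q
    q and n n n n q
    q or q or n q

q or q or n q

q and n n n q: 1 tree
q and n n n n q: 1 tree
q or q or n q: 4 trees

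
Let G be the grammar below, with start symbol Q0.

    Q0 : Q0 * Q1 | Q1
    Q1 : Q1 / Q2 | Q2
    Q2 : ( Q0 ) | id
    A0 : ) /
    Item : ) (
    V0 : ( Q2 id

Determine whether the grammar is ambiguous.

Unambiguous

Only Q0, Q1, Q2 are reachable from Q0; ignoring the rest: Q0 → Q0 * Q1 | Q1  ;  Q1 → Q1 / Q2 | Q2  — a left-associative chain with Q2 at the bottom. Each string factors uniquely by precedence.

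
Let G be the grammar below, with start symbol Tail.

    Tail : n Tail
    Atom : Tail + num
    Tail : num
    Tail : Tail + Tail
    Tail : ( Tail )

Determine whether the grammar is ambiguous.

Witness: n num + num

Derivation 1: Tail ⇒ n Tail ⇒ n Tail + Tail ⇒ n num + Tail ⇒ n num + num
Derivation 2: Tail ⇒ Tail + Tail ⇒ n Tail + Tail ⇒ n num + Tail ⇒ n num + num

Two distinct leftmost derivations for the same string.

Ambiguous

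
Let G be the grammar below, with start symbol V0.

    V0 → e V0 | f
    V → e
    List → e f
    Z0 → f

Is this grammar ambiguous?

Unambiguous

(V, List, Z0 are unreachable from V0, so their rules don't affect L(V0).) The reachable rules are right-linear with at most one rule per (nonterminal, next-terminal) pair. Each input token forces the next rule, so parsing is deterministic.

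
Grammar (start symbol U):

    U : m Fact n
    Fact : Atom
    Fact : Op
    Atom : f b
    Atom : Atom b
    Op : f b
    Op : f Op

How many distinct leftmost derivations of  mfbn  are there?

2

Parse trees for mfbn:
  [U m [Fact [Atom f b]] n]
  [U m [Fact [Op f b]] n]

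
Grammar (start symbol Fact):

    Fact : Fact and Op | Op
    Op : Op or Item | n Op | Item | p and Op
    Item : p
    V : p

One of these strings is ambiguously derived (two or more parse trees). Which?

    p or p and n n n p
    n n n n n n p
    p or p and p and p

p or p and p and p

p or p and n n n p: 1 tree
n n n n n n p: 1 tree
p or p and p and p: 2 trees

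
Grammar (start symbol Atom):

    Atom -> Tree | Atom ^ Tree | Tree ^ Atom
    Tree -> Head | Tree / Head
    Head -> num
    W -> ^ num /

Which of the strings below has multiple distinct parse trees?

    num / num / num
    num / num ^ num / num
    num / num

num / num ^ num / num

num / num / num: 1 tree
num / num ^ num / num: 2 trees
num / num: 1 tree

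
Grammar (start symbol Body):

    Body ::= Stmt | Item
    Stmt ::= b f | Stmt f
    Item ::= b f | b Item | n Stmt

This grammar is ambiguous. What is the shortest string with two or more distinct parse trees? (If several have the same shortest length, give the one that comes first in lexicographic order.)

b f

length 2: b f has 2 parse trees

Two derivations of b f:
  Body ⇒ Stmt ⇒ b f
  Body ⇒ Item ⇒ b f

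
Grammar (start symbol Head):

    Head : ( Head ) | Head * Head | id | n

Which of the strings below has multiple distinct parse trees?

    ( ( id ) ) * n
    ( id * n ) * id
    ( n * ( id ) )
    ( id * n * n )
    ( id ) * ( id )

( id * n * n )

( ( id ) ) * n: 1 tree
( id * n ) * id: 1 tree
( n * ( id ) ): 1 tree
( id * n * n ): 2 trees
( id ) * ( id ): 1 tree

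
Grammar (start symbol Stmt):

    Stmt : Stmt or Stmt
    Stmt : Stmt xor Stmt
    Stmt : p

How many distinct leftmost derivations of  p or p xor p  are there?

Parse trees for p or p xor p:
  [Stmt [Stmt p] or [Stmt [Stmt p] xor [Stmt p]]]
  [Stmt [Stmt [Stmt p] or [Stmt p]] xor [Stmt p]]

2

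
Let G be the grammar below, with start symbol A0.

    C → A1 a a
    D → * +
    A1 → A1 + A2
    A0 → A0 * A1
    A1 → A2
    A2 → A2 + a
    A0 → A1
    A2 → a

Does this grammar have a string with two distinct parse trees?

Ambiguous

Witness: a + a

Derivation 1: A0 ⇒ A1 ⇒ A1 + A2 ⇒ A2 + A2 ⇒ a + A2 ⇒ a + a
Derivation 2: A0 ⇒ A1 ⇒ A2 ⇒ A2 + a ⇒ a + a

Two distinct leftmost derivations for the same string.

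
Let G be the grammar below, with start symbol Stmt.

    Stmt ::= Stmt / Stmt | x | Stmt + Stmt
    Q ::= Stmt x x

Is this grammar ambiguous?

Witness: x + x + x

Derivation 1: Stmt ⇒ Stmt + Stmt ⇒ x + Stmt ⇒ x + Stmt + Stmt ⇒ x + x + Stmt ⇒ x + x + x
Derivation 2: Stmt ⇒ Stmt + Stmt ⇒ Stmt + Stmt + Stmt ⇒ x + Stmt + Stmt ⇒ x + x + Stmt ⇒ x + x + x

Two distinct leftmost derivations for the same string.

Ambiguous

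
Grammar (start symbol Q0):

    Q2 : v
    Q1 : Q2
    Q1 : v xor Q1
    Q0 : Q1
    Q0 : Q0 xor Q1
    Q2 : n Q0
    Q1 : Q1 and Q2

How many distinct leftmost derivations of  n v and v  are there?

Parse trees for n v and v:
  [Q0 [Q1 [Q2 n [Q0 [Q1 [Q1 [Q2 v]] and [Q2 v]]]]]]
  [Q0 [Q1 [Q1 [Q2 n [Q0 [Q1 [Q2 v]]]]] and [Q2 v]]]

2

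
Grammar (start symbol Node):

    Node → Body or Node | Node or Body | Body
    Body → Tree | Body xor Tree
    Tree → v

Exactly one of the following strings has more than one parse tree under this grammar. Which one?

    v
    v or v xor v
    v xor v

v: 1 tree
v or v xor v: 2 trees
v xor v: 1 tree

v or v xor v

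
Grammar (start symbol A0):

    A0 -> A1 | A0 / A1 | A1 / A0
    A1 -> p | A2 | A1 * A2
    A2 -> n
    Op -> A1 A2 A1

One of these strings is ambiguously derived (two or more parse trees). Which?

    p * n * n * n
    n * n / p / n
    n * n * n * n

p * n * n * n: 1 tree
n * n / p / n: 4 trees
n * n * n * n: 1 tree

n * n / p / n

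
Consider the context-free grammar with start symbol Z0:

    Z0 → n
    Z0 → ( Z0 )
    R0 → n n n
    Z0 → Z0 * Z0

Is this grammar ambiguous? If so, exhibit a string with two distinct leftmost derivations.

Ambiguous

Witness: n * n * n

Derivation 1: Z0 ⇒ Z0 * Z0 ⇒ n * Z0 ⇒ n * Z0 * Z0 ⇒ n * n * Z0 ⇒ n * n * n
Derivation 2: Z0 ⇒ Z0 * Z0 ⇒ Z0 * Z0 * Z0 ⇒ n * Z0 * Z0 ⇒ n * n * Z0 ⇒ n * n * n

Two distinct leftmost derivations for the same string.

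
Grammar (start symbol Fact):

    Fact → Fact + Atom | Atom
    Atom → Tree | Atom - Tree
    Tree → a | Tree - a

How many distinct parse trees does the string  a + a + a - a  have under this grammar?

2

Parse trees for a + a + a - a:
  [Fact [Fact [Fact [Atom [Tree a]]] + [Atom [Tree a]]] + [Atom [Tree [Tree a] - a]]]
  [Fact [Fact [Fact [Atom [Tree a]]] + [Atom [Tree a]]] + [Atom [Atom [Tree a]] - [Tree a]]]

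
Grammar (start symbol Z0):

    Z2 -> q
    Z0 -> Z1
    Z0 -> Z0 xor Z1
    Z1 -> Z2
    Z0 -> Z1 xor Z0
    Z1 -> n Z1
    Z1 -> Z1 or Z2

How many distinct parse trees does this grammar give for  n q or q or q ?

Parse trees for n q or q or q:
  [Z0 [Z1 n [Z1 [Z1 [Z1 [Z2 q]] or [Z2 q]] or [Z2 q]]]]
  [Z0 [Z1 [Z1 n [Z1 [Z1 [Z2 q]] or [Z2 q]]] or [Z2 q]]]
  [Z0 [Z1 [Z1 [Z1 n [Z1 [Z2 q]]] or [Z2 q]] or [Z2 q]]]

3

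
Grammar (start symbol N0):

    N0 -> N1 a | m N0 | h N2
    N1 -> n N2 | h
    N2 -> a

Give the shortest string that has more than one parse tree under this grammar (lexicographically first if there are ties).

h a

length 2: h a has 2 parse trees

Two derivations of h a:
  N0 ⇒ N1 a ⇒ h a
  N0 ⇒ h N2 ⇒ h a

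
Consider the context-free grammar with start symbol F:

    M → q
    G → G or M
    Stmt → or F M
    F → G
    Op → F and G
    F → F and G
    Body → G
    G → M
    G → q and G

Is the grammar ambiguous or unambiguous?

Ambiguous

Witness: q and q

Derivation 1: F ⇒ G ⇒ q and G ⇒ q and M ⇒ q and q
Derivation 2: F ⇒ F and G ⇒ G and G ⇒ M and G ⇒ q and G ⇒ q and M ⇒ q and q

Two distinct leftmost derivations for the same string.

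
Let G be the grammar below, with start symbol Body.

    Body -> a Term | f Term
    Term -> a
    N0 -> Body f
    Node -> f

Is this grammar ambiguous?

Unambiguous

Only Body, Term are reachable from Body; ignoring the rest: The reachable rules are right-linear with at most one rule per (nonterminal, next-terminal) pair. Each input token forces the next rule, so parsing is deterministic.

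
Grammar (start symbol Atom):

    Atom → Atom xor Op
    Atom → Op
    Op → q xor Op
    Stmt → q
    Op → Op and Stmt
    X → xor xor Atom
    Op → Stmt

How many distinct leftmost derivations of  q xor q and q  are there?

Parse trees for q xor q and q:
  [Atom [Atom [Op [Stmt q]]] xor [Op [Op [Stmt q]] and [Stmt q]]]
  [Atom [Op q xor [Op [Op [Stmt q]] and [Stmt q]]]]
  [Atom [Op [Op q xor [Op [Stmt q]]] and [Stmt q]]]

3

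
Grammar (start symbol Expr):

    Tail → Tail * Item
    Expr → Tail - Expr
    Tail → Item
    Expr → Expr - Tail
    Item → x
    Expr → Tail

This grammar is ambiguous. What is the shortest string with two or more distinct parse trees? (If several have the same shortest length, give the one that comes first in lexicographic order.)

length 1: no string has ≥2 trees
length 3: x - x has 2 parse trees

Two derivations of x - x:
  Expr ⇒ Tail - Expr ⇒ Item - Expr ⇒ x - Expr ⇒ x - Tail ⇒ x - Item ⇒ x - x
  Expr ⇒ Expr - Tail ⇒ Tail - Tail ⇒ Item - Tail ⇒ x - Tail ⇒ x - Item ⇒ x - x

x - x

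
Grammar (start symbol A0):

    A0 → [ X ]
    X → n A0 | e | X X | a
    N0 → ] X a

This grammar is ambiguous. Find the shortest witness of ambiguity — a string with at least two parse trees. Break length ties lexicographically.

[ a a a ]

length 3: no string has ≥2 trees
length 4: no string has ≥2 trees
length 5: [ a a a ] has 2 parse trees

Two derivations of [ a a a ]:
  A0 ⇒ [ X ] ⇒ [ X X ] ⇒ [ X X X ] ⇒ [ a X X ] ⇒ [ a a X ] ⇒ [ a a a ]
  A0 ⇒ [ X ] ⇒ [ X X ] ⇒ [ a X ] ⇒ [ a X X ] ⇒ [ a a X ] ⇒ [ a a a ]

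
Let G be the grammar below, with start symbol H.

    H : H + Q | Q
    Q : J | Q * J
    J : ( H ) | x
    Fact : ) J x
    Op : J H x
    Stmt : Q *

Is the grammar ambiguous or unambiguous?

(Fact, Op, Stmt are unreachable from H, so their rules don't affect L(H).) The grammar is stratified — H handles '+' (left-recursive), Q handles '*', J atoms. Each operator has a fixed associativity and precedence level, so every string has one parse.

Unambiguous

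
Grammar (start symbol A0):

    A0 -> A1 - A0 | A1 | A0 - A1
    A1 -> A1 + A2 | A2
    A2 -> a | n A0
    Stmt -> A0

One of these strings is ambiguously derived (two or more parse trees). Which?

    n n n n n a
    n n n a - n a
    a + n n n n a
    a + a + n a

n n n n n a: 1 tree
n n n a - n a: 8 trees
a + n n n n a: 1 tree
a + a + n a: 1 tree

n n n a - n a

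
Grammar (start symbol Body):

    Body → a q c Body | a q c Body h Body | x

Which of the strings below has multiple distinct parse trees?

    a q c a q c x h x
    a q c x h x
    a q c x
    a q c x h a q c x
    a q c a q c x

a q c a q c x h x

a q c a q c x h x: 2 trees
a q c x h x: 1 tree
a q c x: 1 tree
a q c x h a q c x: 1 tree
a q c a q c x: 1 tree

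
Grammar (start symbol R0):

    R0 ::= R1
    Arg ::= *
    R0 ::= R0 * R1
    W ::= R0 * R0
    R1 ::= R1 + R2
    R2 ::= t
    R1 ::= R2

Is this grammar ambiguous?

Unambiguous

(W, Arg are unreachable from R0, so their rules don't affect L(R0).) R0 → R0 * R1 | R1  ;  R1 → R1 + R2 | R2  — a left-associative chain with R2 at the bottom. Each string factors uniquely by precedence.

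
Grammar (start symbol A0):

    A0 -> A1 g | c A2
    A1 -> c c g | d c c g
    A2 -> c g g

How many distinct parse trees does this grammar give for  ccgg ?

2

Parse trees for ccgg:
  [A0 [A1 c c g] g]
  [A0 c [A2 c g g]]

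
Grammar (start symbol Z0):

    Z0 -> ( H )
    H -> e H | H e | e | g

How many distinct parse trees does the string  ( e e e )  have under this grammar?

4

Parse trees for ( e e e ):
  [Z0 ( [H e [H e [H e]]] )]
  [Z0 ( [H e [H [H e] e]] )]
  [Z0 ( [H [H e [H e]] e] )]
  [Z0 ( [H [H [H e] e] e] )]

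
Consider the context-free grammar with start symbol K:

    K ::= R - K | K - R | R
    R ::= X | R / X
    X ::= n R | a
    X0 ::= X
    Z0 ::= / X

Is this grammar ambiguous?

Ambiguous

Witness: a - a

Derivation 1: K ⇒ R - K ⇒ X - K ⇒ a - K ⇒ a - R ⇒ a - X ⇒ a - a
Derivation 2: K ⇒ K - R ⇒ R - R ⇒ X - R ⇒ a - R ⇒ a - X ⇒ a - a

Two distinct leftmost derivations for the same string.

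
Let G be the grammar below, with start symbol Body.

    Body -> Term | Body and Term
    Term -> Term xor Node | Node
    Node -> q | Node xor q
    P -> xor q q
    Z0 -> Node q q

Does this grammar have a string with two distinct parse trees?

Witness: q xor q

Derivation 1: Body ⇒ Term ⇒ Term xor Node ⇒ Node xor Node ⇒ q xor Node ⇒ q xor q
Derivation 2: Body ⇒ Term ⇒ Node ⇒ Node xor q ⇒ q xor q

Two distinct leftmost derivations for the same string.

Ambiguous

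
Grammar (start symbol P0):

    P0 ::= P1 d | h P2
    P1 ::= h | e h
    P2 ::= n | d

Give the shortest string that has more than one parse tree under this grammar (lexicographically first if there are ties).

h d

length 2: h d has 2 parse trees

Two derivations of h d:
  P0 ⇒ P1 d ⇒ h d
  P0 ⇒ h P2 ⇒ h d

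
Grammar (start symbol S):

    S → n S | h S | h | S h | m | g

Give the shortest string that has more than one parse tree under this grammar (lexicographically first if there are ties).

h h

length 1: no string has ≥2 trees
length 2: h h has 2 parse trees

Two derivations of h h:
  S ⇒ h S ⇒ h h
  S ⇒ S h ⇒ h h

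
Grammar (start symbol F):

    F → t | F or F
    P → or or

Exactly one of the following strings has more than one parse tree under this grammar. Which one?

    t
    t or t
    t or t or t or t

t or t or t or t

t: 1 tree
t or t: 1 tree
t or t or t or t: 5 trees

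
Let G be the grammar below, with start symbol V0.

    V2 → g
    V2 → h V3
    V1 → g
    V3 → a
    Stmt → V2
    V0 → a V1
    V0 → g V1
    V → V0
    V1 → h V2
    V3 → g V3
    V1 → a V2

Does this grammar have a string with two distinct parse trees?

Unambiguous

(V, Stmt are unreachable from V0, so their rules don't affect L(V0).) Restricted to the reachable nonterminals, every rule has the form A → t or A → t B, and no two rules for the same A share a first terminal. The grammar encodes a DFA — one run per string.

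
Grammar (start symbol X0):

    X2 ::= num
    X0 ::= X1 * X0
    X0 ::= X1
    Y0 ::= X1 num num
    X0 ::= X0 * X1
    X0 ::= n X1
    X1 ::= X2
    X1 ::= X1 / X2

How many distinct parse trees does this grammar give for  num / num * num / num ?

Parse trees for num / num * num / num:
  [X0 [X1 [X1 [X2 num]] / [X2 num]] * [X0 [X1 [X1 [X2 num]] / [X2 num]]]]
  [X0 [X0 [X1 [X1 [X2 num]] / [X2 num]]] * [X1 [X1 [X2 num]] / [X2 num]]]

2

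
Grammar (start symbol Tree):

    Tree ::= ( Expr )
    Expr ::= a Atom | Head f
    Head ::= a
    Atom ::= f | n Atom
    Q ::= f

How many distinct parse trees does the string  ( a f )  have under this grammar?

2

Parse trees for ( a f ):
  [Tree ( [Expr a [Atom f]] )]
  [Tree ( [Expr [Head a] f] )]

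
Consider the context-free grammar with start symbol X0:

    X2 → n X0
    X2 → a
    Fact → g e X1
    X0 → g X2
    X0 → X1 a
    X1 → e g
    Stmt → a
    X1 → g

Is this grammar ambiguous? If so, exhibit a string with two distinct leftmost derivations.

Witness: g a

Derivation 1: X0 ⇒ g X2 ⇒ g a
Derivation 2: X0 ⇒ X1 a ⇒ g a

Two distinct leftmost derivations for the same string.

Ambiguous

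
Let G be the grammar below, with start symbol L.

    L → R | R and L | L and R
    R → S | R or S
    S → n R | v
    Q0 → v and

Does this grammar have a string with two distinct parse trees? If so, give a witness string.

Witness: v and v

Derivation 1: L ⇒ R and L ⇒ S and L ⇒ v and L ⇒ v and R ⇒ v and S ⇒ v and v
Derivation 2: L ⇒ L and R ⇒ R and R ⇒ S and R ⇒ v and R ⇒ v and S ⇒ v and v

Two distinct leftmost derivations for the same string.

Ambiguous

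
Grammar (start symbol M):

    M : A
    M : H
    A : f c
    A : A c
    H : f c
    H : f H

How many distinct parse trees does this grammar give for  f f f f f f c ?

Parse trees for f f f f f f c:
  [M [H f [H f [H f [H f [H f [H f c]]]]]]]

1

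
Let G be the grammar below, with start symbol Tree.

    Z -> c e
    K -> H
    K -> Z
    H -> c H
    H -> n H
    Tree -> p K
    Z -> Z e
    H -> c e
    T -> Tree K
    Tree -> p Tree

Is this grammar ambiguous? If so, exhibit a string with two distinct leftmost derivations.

Ambiguous

Witness: p c e

Derivation 1: Tree ⇒ p K ⇒ p H ⇒ p c e
Derivation 2: Tree ⇒ p K ⇒ p Z ⇒ p c e

Two distinct leftmost derivations for the same string.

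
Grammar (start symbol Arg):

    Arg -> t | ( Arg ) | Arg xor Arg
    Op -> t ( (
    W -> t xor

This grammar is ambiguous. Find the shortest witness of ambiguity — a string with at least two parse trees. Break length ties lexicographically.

length 1: no string has ≥2 trees
length 3: no string has ≥2 trees
length 5: t xor t xor t has 2 parse trees

Two derivations of t xor t xor t:
  Arg ⇒ Arg xor Arg ⇒ t xor Arg ⇒ t xor Arg xor Arg ⇒ t xor t xor Arg ⇒ t xor t xor t
  Arg ⇒ Arg xor Arg ⇒ Arg xor Arg xor Arg ⇒ t xor Arg xor Arg ⇒ t xor t xor Arg ⇒ t xor t xor t

t xor t xor t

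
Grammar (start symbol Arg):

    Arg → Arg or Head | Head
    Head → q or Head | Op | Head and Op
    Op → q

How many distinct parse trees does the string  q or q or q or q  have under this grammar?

Parse trees for q or q or q or q:
  [Arg [Arg [Head [Op q]]] or [Head q or [Head q or [Head [Op q]]]]]
  [Arg [Arg [Arg [Head [Op q]]] or [Head [Op q]]] or [Head q or [Head [Op q]]]]
  [Arg [Arg [Head q or [Head [Op q]]]] or [Head q or [Head [Op q]]]]
  [Arg [Arg [Arg [Head [Op q]]] or [Head q or [Head [Op q]]]] or [Head [Op q]]]
  [Arg [Arg [Arg [Arg [Head [Op q]]] or [Head [Op q]]] or [Head [Op q]]] or [Head [Op q]]]
  [Arg [Arg [Arg [Head q or [Head [Op q]]]] or [Head [Op q]]] or [Head [Op q]]]
  [Arg [Arg [Head q or [Head q or [Head [Op q]]]]] or [Head [Op q]]]
  [Arg [Head q or [Head q or [Head q or [Head [Op q]]]]]]

8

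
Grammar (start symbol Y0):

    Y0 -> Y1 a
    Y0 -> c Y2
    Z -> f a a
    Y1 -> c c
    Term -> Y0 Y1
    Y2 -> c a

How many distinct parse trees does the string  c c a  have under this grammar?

Parse trees for c c a:
  [Y0 [Y1 c c] a]
  [Y0 c [Y2 c a]]

2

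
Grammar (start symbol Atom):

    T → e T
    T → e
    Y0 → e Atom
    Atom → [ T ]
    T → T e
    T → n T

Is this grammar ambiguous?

Witness: [ e e ]

Derivation 1: Atom ⇒ [ T ] ⇒ [ e T ] ⇒ [ e e ]
Derivation 2: Atom ⇒ [ T ] ⇒ [ T e ] ⇒ [ e e ]

Two distinct leftmost derivations for the same string.

Ambiguous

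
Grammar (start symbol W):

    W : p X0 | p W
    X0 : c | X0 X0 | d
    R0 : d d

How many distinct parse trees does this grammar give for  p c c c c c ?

14

Parse trees for p c c c c c (showing first 6 of 14):
  [W p [X0 [X0 c] [X0 [X0 c] [X0 [X0 c] [X0 [X0 c] [X0 c]]]]]]
  [W p [X0 [X0 c] [X0 [X0 c] [X0 [X0 [X0 c] [X0 c]] [X0 c]]]]]
  [W p [X0 [X0 c] [X0 [X0 [X0 c] [X0 c]] [X0 [X0 c] [X0 c]]]]]
  [W p [X0 [X0 c] [X0 [X0 [X0 c] [X0 [X0 c] [X0 c]]] [X0 c]]]]
  [W p [X0 [X0 c] [X0 [X0 [X0 [X0 c] [X0 c]] [X0 c]] [X0 c]]]]
  [W p [X0 [X0 [X0 c] [X0 c]] [X0 [X0 c] [X0 [X0 c] [X0 c]]]]]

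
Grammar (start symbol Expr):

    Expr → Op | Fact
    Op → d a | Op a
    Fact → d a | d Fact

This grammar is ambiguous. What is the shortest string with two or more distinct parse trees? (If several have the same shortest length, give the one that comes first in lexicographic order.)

length 2: d a has 2 parse trees

Two derivations of d a:
  Expr ⇒ Op ⇒ d a
  Expr ⇒ Fact ⇒ d a

d a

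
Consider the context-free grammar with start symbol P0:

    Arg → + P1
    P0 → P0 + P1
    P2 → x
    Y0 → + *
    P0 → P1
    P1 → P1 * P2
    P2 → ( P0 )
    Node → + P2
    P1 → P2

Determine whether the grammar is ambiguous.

Unambiguous

(Arg, Y0, Node are unreachable from P0, so their rules don't affect L(P0).) This is a standard precedence ladder (P0 over P1 over P2), with each level left-recursive on its own operator ('+' at P0, '*' at P1). That structure is LR(1), hence unambiguous.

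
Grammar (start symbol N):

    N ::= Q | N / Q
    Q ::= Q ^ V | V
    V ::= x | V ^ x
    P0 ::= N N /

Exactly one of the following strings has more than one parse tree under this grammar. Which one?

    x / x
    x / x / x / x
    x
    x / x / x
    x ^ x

x ^ x

x / x: 1 tree
x / x / x / x: 1 tree
x: 1 tree
x / x / x: 1 tree
x ^ x: 2 trees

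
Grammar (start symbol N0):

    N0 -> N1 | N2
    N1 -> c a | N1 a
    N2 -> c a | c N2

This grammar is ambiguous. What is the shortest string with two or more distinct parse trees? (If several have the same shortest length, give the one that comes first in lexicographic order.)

length 2: c a has 2 parse trees

Two derivations of c a:
  N0 ⇒ N1 ⇒ c a
  N0 ⇒ N2 ⇒ c a

c a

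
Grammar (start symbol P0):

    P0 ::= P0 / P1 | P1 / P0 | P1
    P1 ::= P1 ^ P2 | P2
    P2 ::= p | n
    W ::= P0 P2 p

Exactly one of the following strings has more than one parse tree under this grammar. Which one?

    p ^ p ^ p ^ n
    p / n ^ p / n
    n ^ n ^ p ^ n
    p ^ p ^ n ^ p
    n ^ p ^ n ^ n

p / n ^ p / n

p ^ p ^ p ^ n: 1 tree
p / n ^ p / n: 4 trees
n ^ n ^ p ^ n: 1 tree
p ^ p ^ n ^ p: 1 tree
n ^ p ^ n ^ n: 1 tree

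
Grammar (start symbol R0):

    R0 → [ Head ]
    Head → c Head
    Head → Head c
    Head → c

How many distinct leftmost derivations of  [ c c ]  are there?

2

Parse trees for [ c c ]:
  [R0 [ [Head c [Head c]] ]]
  [R0 [ [Head [Head c] c] ]]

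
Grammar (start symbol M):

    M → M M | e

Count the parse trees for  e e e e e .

14

Parse trees for e e e e e (showing first 6 of 14):
  [M [M e] [M [M e] [M [M e] [M [M e] [M e]]]]]
  [M [M e] [M [M e] [M [M [M e] [M e]] [M e]]]]
  [M [M e] [M [M [M e] [M e]] [M [M e] [M e]]]]
  [M [M e] [M [M [M e] [M [M e] [M e]]] [M e]]]
  [M [M e] [M [M [M [M e] [M e]] [M e]] [M e]]]
  [M [M [M e] [M e]] [M [M e] [M [M e] [M e]]]]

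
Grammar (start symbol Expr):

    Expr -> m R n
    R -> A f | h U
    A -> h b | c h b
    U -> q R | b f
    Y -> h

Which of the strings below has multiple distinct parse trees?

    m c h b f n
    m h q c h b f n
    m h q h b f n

m h q h b f n

m c h b f n: 1 tree
m h q c h b f n: 1 tree
m h q h b f n: 2 trees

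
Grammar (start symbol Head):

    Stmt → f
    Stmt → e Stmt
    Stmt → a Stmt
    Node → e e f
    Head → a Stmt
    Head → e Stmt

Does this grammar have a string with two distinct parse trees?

Only Head, Stmt are reachable from Head; ignoring the rest: Restricted to the reachable nonterminals, every rule has the form A → t or A → t B, and no two rules for the same A share a first terminal. The grammar encodes a DFA — one run per string.

Unambiguous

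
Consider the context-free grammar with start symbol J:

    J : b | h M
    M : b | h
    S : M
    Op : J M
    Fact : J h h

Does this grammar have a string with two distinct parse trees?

Only J, M are reachable from J; ignoring the rest: Restricted to the reachable nonterminals, every rule has the form A → t or A → t B, and no two rules for the same A share a first terminal. The grammar encodes a DFA — one run per string.

Unambiguous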